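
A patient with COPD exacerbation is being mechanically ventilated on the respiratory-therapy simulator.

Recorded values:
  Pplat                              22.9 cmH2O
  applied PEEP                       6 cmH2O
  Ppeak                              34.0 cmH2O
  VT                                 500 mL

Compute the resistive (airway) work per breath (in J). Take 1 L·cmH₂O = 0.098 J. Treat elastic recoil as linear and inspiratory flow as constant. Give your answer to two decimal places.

0.54

With constant inspiratory flow the resistive pressure is constant at PIP − Pplat = 34.0 − 22.9 = 11.1 cmH2O, so resistive work = 11.1 × 0.500 = 5.55 L·cmH2O.
× 0.098 J/(L·cmH2O) → 0.5439 J.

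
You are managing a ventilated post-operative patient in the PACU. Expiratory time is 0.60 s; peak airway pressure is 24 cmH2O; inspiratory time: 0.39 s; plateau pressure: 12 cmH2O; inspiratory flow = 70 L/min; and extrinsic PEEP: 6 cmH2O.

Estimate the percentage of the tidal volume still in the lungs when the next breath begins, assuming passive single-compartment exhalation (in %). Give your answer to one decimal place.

46.3

Flow: 70 L/min ÷ 60 = 1.1667 L/s.
Vt = flow × Ti = 1.1667 L/s × 0.39 s × 1000 mL/L = 455.01 mL.
R = (PIP − Pplat)/V̇ = (24 − 12) / 1.1667 = 12.0/1.1667 = 10.285 cmH2O·s/L.
C = Vt/(Pplat − PEEP) = 455.01 / (12 − 6) = 455.01/6.0 = 75.835 mL/cmH2O.
τ = R × C = 10.285 × 0.07584 L/cmH2O = 0.78 s.
Fraction remaining at end-expiration = e^(−Te/τ) = e^(−0.60/0.78) = 0.4634 → 46.34%.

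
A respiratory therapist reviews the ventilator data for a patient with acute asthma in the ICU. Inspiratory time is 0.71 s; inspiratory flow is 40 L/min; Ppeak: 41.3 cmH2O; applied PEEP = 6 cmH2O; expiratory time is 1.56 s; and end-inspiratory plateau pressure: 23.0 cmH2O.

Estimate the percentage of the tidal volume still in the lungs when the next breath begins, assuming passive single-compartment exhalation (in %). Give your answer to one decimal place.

13.0

Flow: 40 L/min ÷ 60 = 0.6667 L/s.
Vt = flow × Ti = 0.6667 L/s × 0.71 s × 1000 mL/L = 473.36 mL.
R = (PIP − Pplat)/V̇ = (41.3 − 23.0) / 0.6667 = 18.3/0.6667 = 27.449 cmH2O·s/L.
C = Vt/(Pplat − PEEP) = 473.36 / (23.0 − 6) = 473.36/17.0 = 27.845 mL/cmH2O.
τ = R × C = 27.449 × 0.02785 L/cmH2O = 0.7645 s.
Fraction remaining at end-expiration = e^(−Te/τ) = e^(−1.56/0.7645) = 0.13 → 13.0%.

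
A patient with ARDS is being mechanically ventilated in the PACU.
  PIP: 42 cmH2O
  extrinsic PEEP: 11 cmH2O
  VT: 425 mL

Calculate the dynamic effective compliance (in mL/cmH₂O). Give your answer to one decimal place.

13.7

Dynamic compliance = Vt / (PIP − PEEP) = 425 / (42 − 11) = 425 / 31.0 = 13.71 mL/cmH2O.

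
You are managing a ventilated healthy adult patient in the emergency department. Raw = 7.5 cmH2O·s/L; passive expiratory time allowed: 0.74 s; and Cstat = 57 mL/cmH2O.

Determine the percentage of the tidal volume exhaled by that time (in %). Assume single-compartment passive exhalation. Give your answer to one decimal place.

82.3

τ = R × C = 7.5 × 57 mL/cmH2O = 7.5 × 0.057 L/cmH2O = 0.4275 s.
Passive exhalation: V(t)/V₀ = e^(−t/τ) = e^(−0.74/0.4275) = 0.1771.
Fraction exhaled = 1 − 0.1771 = 0.8229 → 82.29%.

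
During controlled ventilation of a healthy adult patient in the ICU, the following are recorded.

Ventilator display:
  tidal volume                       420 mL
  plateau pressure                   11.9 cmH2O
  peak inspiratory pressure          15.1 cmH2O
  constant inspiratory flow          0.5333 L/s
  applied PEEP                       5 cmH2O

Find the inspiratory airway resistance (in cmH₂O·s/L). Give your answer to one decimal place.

6.0

Raw = (PIP − Pplat) / flow = (15.1 − 11.9) / 0.5333 = 3.2 / 0.5333 = 6.0 cmH2O·s/L.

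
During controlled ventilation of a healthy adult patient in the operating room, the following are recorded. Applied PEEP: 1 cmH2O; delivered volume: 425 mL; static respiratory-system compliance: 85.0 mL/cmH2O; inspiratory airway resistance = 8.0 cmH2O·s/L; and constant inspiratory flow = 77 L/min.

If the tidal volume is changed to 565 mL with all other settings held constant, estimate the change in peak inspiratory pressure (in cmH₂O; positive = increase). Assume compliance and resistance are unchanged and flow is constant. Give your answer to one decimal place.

1.6

PIP = Vt/C + R·V̇ + PEEP (constant-flow equation of motion).
Only the elastic term changes: ΔPIP = ΔVt / C = (565 − 425) / 85.0 = 1.647 cmH2O.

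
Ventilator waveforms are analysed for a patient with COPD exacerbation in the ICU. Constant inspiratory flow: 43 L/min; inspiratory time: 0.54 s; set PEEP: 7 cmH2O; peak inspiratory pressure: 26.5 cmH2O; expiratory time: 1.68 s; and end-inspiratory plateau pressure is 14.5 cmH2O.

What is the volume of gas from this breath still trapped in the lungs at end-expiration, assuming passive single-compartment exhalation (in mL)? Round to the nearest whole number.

Flow: 43 L/min ÷ 60 = 0.7167 L/s.
Vt = flow × Ti = 0.7167 L/s × 0.54 s × 1000 mL/L = 387.02 mL.
R = (PIP − Pplat)/V̇ = (26.5 − 14.5) / 0.7167 = 12.0/0.7167 = 16.743 cmH2O·s/L.
C = Vt/(Pplat − PEEP) = 387.02 / (14.5 − 7) = 387.02/7.5 = 51.603 mL/cmH2O.
τ = R × C = 16.743 × 0.0516 L/cmH2O = 0.8639 s.
Fraction remaining = e^(−Te/τ) = e^(−1.68/0.8639) = 0.143.
Trapped volume = 387.02 × 0.143 = 55.344 mL.

55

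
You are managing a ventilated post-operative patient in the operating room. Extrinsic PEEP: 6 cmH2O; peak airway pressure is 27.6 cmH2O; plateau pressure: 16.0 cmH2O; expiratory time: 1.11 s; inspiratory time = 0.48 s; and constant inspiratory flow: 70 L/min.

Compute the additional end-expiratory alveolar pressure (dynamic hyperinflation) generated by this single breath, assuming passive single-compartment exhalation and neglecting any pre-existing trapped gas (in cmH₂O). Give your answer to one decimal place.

1.4

Flow: 70 L/min ÷ 60 = 1.1667 L/s.
Vt = flow × Ti = 1.1667 L/s × 0.48 s × 1000 mL/L = 560.02 mL.
R = (PIP − Pplat)/V̇ = (27.6 − 16.0) / 1.1667 = 11.6/1.1667 = 9.943 cmH2O·s/L.
C = Vt/(Pplat − PEEP) = 560.02 / (16.0 − 6) = 560.02/10.0 = 56.002 mL/cmH2O.
τ = R × C = 9.943 × 0.056 L/cmH2O = 0.5568 s.
Fraction remaining = e^(−Te/τ) = e^(−1.11/0.5568) = 0.1362; trapped volume = 560.02 × 0.1362 = 76.275 mL.
Additional alveolar pressure from trapping ≈ V_trapped / C = 76.275 / 56.002 = 1.362 cmH2O.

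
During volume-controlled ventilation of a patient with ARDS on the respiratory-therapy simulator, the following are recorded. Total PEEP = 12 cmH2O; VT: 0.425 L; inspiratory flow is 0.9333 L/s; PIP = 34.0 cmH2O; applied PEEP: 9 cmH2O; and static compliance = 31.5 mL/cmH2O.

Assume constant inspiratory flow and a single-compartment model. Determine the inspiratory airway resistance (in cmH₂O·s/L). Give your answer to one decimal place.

9.1

Total PEEP = 12 cmH2O (set 9 + intrinsic 3); this is the baseline alveolar pressure.
Equation of motion (constant flow): PIP = Vt/C + R·V̇ + PEEP.
R·V̇ = PIP − Vt/C − PEEP = 34.0 − 425/31.5 − 12 = 34.0 − 13.492 − 12 = 8.508 cmH2O.
R = 8.508 / 0.9333 = 9.116 cmH2O·s/L.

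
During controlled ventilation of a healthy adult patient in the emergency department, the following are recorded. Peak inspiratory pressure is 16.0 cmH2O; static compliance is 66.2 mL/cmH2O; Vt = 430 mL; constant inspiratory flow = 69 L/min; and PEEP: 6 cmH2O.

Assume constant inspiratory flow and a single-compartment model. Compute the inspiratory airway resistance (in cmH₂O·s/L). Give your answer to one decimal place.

3.0

Flow: 69 L/min ÷ 60 = 1.15 L/s.
Equation of motion (constant flow): PIP = Vt/C + R·V̇ + PEEP.
R·V̇ = PIP − Vt/C − PEEP = 16.0 − 430/66.2 − 6 = 16.0 − 6.495 − 6 = 3.505 cmH2O.
R = 3.505 / 1.15 = 3.048 cmH2O·s/L.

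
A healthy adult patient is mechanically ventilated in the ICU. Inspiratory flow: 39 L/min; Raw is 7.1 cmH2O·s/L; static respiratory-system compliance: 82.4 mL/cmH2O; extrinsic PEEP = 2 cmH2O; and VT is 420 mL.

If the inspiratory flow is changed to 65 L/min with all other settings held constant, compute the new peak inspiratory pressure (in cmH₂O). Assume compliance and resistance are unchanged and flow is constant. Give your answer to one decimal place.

Flow: 39 L/min ÷ 60 = 0.65 L/s.
New flow: 65 L/min ÷ 60 = 1.0833 L/s.
PIP = Vt/C + R·V̇ + PEEP (constant-flow equation of motion).
Only the resistive term changes: ΔPIP = R × ΔV̇ = 7.1 × (1.0833 − 0.65) = 7.1 × 0.4333 = 3.076 cmH2O.
Original PIP = 420/82.4 + 7.1×0.65 + 2 = 11.712 cmH2O; new PIP = 11.712 + (3.076) = 14.788 cmH2O.

14.8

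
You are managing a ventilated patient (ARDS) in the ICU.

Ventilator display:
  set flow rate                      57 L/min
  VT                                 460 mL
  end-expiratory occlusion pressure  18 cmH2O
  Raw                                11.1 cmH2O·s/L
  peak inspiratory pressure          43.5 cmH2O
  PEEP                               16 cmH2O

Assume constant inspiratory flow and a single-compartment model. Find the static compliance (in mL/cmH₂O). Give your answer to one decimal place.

30.8

Flow: 57 L/min ÷ 60 = 0.95 L/s.
Total PEEP = 18 cmH2O (set 16 + intrinsic 2); this is the baseline alveolar pressure.
Equation of motion (constant flow): PIP = Vt/C + R·V̇ + PEEP.
Vt/C = PIP − R·V̇ − PEEP = 43.5 − 11.1×0.95 − 18 = 43.5 − 10.545 − 18 = 14.955 cmH2O.
C = Vt / 14.955 = 460 / 14.955 = 30.759 mL/cmH2O.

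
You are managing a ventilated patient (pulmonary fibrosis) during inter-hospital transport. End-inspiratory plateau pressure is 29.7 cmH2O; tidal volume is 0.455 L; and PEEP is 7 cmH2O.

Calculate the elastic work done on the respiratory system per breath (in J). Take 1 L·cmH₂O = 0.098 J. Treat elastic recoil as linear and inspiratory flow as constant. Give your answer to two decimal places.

Elastic work ≈ ½ × (Pplat − PEEP) × Vt = 0.5 × (29.7 − 7) × 0.455 L = 0.5 × 22.7 × 0.455 = 5.164 L·cmH2O.
× 0.098 J/(L·cmH2O) → 0.5061 J.

0.51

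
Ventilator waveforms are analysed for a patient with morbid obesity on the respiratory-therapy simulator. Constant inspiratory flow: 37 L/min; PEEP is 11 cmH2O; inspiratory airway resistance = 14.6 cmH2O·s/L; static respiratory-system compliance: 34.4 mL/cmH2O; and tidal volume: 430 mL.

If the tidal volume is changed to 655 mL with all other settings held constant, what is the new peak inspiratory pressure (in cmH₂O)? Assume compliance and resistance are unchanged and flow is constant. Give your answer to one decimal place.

39.0

Flow: 37 L/min ÷ 60 = 0.6167 L/s.
PIP = Vt/C + R·V̇ + PEEP (constant-flow equation of motion).
Only the elastic term changes: ΔPIP = ΔVt / C = (655 − 430) / 34.4 = 6.541 cmH2O.
Original PIP = 430/34.4 + 14.6×0.6167 + 11 = 32.504 cmH2O; new PIP = 32.504 + (6.541) = 39.045 cmH2O.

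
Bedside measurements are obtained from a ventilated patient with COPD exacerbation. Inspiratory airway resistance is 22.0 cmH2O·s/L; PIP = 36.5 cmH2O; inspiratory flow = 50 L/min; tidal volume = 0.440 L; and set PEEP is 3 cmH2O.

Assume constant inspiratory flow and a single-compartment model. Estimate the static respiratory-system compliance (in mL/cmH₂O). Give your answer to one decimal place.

Flow: 50 L/min ÷ 60 = 0.8333 L/s.
Equation of motion (constant flow): PIP = Vt/C + R·V̇ + PEEP.
Vt/C = PIP − R·V̇ − PEEP = 36.5 − 22.0×0.8333 − 3 = 36.5 − 18.333 − 3 = 15.167 cmH2O.
C = Vt / 15.167 = 440 / 15.167 = 29.01 mL/cmH2O.

29.0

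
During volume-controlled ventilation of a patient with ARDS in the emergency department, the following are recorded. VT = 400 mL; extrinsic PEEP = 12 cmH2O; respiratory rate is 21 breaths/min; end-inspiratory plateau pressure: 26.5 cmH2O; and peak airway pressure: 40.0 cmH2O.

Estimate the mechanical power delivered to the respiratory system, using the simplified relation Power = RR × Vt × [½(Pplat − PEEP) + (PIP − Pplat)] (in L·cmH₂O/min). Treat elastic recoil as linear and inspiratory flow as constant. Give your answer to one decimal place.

174.3

Per-breath work = Vt × [½(Pplat−PEEP) + (PIP−Pplat)] = 0.400 × [0.5×14.5 + 13.5] = 0.400 × 20.75 = 8.3 L·cmH2O.
Power = 21 × 8.3 = 174.3 L·cmH2O/min.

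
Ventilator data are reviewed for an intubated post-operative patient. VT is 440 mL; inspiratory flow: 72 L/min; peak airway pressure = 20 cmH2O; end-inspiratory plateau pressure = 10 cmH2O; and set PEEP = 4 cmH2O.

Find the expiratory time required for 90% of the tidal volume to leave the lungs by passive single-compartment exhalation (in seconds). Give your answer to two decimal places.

1.41

Flow: 72 L/min ÷ 60 = 1.2 L/s.
R = (PIP − Pplat)/V̇ = (20 − 10) / 1.2 = 10.0/1.2 = 8.333 cmH2O·s/L.
C = Vt/(Pplat − PEEP) = 440.0 / (10 − 4) = 440.0/6.0 = 73.333 mL/cmH2O.
τ = R × C = 8.333 × 0.07333 L/cmH2O = 0.6111 s.
t = −τ·ln(1 − 0.90) = −0.6111·ln(0.1) = 1.407 s.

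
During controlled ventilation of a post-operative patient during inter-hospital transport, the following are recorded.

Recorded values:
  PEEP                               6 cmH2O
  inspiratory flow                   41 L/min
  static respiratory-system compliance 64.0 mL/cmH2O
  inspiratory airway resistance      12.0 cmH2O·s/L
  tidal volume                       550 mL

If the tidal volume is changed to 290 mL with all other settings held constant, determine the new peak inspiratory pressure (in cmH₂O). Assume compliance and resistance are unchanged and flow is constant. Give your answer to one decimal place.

Flow: 41 L/min ÷ 60 = 0.6833 L/s.
PIP = Vt/C + R·V̇ + PEEP (constant-flow equation of motion).
Only the elastic term changes: ΔPIP = ΔVt / C = (290 − 550) / 64.0 = -4.063 cmH2O.
Original PIP = 550/64.0 + 12.0×0.6833 + 6 = 22.793 cmH2O; new PIP = 22.793 + (-4.063) = 18.73 cmH2O.

18.7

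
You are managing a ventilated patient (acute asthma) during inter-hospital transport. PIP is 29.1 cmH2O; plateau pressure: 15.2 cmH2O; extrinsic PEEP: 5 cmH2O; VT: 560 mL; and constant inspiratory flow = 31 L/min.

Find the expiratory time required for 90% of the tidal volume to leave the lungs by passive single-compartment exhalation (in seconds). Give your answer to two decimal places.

3.40

Flow: 31 L/min ÷ 60 = 0.5167 L/s.
R = (PIP − Pplat)/V̇ = (29.1 − 15.2) / 0.5167 = 13.9/0.5167 = 26.901 cmH2O·s/L.
C = Vt/(Pplat − PEEP) = 560.0 / (15.2 − 5) = 560.0/10.2 = 54.902 mL/cmH2O.
τ = R × C = 26.901 × 0.0549 L/cmH2O = 1.477 s.
t = −τ·ln(1 − 0.90) = −1.477·ln(0.1) = 3.401 s.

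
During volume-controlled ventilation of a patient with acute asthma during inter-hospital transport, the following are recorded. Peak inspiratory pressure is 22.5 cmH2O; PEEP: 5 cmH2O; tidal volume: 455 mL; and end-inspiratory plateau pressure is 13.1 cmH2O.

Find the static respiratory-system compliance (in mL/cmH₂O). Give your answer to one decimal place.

56.2

Cstat = Vt / (Pplat − PEEP) = 455 / (13.1 − 5) = 455 / 8.1 = 56.173 mL/cmH2O.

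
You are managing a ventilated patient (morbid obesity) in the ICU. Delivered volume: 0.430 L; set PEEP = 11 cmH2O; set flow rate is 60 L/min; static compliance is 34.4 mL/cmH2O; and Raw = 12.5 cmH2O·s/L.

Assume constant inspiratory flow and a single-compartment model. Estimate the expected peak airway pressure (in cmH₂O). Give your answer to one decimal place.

36.0

Flow: 60 L/min ÷ 60 = 1 L/s.
Equation of motion (constant flow): PIP = Vt/C + R·V̇ + PEEP.
PIP = 430/34.4 + 12.5×1 + 11 = 12.5 + 12.5 + 11 = 36.0 cmH2O.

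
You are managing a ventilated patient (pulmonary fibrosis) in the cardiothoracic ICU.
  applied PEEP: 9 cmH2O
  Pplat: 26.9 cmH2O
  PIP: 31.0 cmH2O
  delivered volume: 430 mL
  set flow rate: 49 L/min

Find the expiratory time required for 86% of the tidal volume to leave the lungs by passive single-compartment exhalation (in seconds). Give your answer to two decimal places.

Flow: 49 L/min ÷ 60 = 0.8167 L/s.
R = (PIP − Pplat)/V̇ = (31.0 − 26.9) / 0.8167 = 4.1/0.8167 = 5.02 cmH2O·s/L.
C = Vt/(Pplat − PEEP) = 430.0 / (26.9 − 9) = 430.0/17.9 = 24.022 mL/cmH2O.
τ = R × C = 5.02 × 0.02402 L/cmH2O = 0.1206 s.
t = −τ·ln(1 − 0.86) = −0.1206·ln(0.14) = 0.2371 s.

0.24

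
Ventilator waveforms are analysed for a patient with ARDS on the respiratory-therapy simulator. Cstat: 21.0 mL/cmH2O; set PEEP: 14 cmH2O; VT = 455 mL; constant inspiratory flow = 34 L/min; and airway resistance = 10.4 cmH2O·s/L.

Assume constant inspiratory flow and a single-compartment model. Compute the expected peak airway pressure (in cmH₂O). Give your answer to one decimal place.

Flow: 34 L/min ÷ 60 = 0.5667 L/s.
Equation of motion (constant flow): PIP = Vt/C + R·V̇ + PEEP.
PIP = 455/21.0 + 10.4×0.5667 + 14 = 21.667 + 5.894 + 14 = 41.561 cmH2O.

41.6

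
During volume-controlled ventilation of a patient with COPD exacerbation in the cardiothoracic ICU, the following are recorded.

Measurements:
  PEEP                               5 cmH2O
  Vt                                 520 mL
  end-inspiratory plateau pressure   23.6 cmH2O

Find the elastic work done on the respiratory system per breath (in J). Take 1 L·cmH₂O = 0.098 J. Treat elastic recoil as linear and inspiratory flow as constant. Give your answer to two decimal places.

0.47

Elastic work ≈ ½ × (Pplat − PEEP) × Vt = 0.5 × (23.6 − 5) × 0.520 L = 0.5 × 18.6 × 0.520 = 4.836 L·cmH2O.
× 0.098 J/(L·cmH2O) → 0.4739 J.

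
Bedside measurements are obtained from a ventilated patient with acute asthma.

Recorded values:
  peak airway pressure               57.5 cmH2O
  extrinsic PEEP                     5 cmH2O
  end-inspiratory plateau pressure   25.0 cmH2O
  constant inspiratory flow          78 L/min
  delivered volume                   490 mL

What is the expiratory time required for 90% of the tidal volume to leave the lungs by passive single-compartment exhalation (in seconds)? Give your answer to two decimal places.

Flow: 78 L/min ÷ 60 = 1.3 L/s.
R = (PIP − Pplat)/V̇ = (57.5 − 25.0) / 1.3 = 32.5/1.3 = 25.0 cmH2O·s/L.
C = Vt/(Pplat − PEEP) = 490.0 / (25.0 − 5) = 490.0/20.0 = 24.5 mL/cmH2O.
τ = R × C = 25.0 × 0.0245 L/cmH2O = 0.6125 s.
t = −τ·ln(1 − 0.90) = −0.6125·ln(0.1) = 1.41 s.

1.41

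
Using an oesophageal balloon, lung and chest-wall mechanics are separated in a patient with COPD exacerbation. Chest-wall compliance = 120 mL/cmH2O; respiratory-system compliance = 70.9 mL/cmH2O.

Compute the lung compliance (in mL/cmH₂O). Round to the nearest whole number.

1/CL = 1/Crs − 1/Ccw.
1/CL = 1/70.9 − 1/120 = 0.005771.
CL = 173.28 mL/cmH2O.

173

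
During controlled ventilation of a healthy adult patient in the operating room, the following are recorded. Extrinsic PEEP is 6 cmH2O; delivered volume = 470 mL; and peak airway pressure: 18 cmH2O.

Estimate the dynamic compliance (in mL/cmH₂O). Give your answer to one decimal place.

Dynamic compliance = Vt / (PIP − PEEP) = 470 / (18 − 6) = 470 / 12.0 = 39.167 mL/cmH2O.

39.2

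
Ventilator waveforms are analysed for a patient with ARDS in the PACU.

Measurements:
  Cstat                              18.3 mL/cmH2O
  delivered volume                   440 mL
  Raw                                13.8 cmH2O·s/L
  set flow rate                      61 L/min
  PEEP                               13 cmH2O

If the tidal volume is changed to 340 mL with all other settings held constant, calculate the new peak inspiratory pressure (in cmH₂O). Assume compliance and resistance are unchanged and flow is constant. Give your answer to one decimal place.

45.6

Flow: 61 L/min ÷ 60 = 1.0167 L/s.
PIP = Vt/C + R·V̇ + PEEP (constant-flow equation of motion).
Only the elastic term changes: ΔPIP = ΔVt / C = (340 − 440) / 18.3 = -5.464 cmH2O.
Original PIP = 440/18.3 + 13.8×1.0167 + 13 = 51.074 cmH2O; new PIP = 51.074 + (-5.464) = 45.61 cmH2O.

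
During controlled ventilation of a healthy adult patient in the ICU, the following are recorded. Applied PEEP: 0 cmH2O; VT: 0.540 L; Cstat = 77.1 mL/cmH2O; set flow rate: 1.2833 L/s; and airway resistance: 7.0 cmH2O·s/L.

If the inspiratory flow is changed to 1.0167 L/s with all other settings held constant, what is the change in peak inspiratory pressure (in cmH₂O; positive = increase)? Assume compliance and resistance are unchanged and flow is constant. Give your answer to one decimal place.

-1.9

PIP = Vt/C + R·V̇ + PEEP (constant-flow equation of motion).
Only the resistive term changes: ΔPIP = R × ΔV̇ = 7.0 × (1.0167 − 1.2833) = 7.0 × -0.2666 = -1.866 cmH2O.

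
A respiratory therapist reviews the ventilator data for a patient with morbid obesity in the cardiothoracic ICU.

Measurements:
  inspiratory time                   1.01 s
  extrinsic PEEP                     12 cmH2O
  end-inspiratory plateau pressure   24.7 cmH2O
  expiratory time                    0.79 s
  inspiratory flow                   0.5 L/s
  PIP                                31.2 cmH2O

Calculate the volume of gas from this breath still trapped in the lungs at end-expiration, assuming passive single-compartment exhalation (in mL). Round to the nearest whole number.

110

Vt = flow × Ti = 0.5 L/s × 1.01 s × 1000 mL/L = 505.0 mL.
R = (PIP − Pplat)/V̇ = (31.2 − 24.7) / 0.5 = 6.5/0.5 = 13.0 cmH2O·s/L.
C = Vt/(Pplat − PEEP) = 505.0 / (24.7 − 12) = 505.0/12.7 = 39.764 mL/cmH2O.
τ = R × C = 13.0 × 0.03976 L/cmH2O = 0.5169 s.
Fraction remaining = e^(−Te/τ) = e^(−0.79/0.5169) = 0.2169.
Trapped volume = 505.0 × 0.2169 = 109.53 mL.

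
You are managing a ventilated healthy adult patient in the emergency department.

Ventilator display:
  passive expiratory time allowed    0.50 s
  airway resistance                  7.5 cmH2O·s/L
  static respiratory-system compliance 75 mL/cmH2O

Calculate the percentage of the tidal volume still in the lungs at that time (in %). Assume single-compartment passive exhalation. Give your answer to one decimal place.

41.1

τ = R × C = 7.5 × 75 mL/cmH2O = 7.5 × 0.075 L/cmH2O = 0.5625 s.
Passive exhalation: V(t)/V₀ = e^(−t/τ) = e^(−0.50/0.5625) = 0.4111.
Fraction remaining = 0.4111 → 41.11%.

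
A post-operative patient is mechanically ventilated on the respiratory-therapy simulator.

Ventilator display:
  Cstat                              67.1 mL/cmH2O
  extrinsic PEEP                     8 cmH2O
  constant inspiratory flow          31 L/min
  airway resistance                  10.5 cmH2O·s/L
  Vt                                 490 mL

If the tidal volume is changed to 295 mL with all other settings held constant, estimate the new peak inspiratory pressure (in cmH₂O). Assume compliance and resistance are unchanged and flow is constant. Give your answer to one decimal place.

17.8

Flow: 31 L/min ÷ 60 = 0.5167 L/s.
PIP = Vt/C + R·V̇ + PEEP (constant-flow equation of motion).
Only the elastic term changes: ΔPIP = ΔVt / C = (295 − 490) / 67.1 = -2.906 cmH2O.
Original PIP = 490/67.1 + 10.5×0.5167 + 8 = 20.728 cmH2O; new PIP = 20.728 + (-2.906) = 17.822 cmH2O.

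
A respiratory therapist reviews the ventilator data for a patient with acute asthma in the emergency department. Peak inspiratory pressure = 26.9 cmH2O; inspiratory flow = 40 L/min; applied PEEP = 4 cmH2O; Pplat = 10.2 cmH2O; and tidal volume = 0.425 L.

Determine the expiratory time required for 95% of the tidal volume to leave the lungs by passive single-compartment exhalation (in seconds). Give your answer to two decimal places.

5.14

Flow: 40 L/min ÷ 60 = 0.6667 L/s.
R = (PIP − Pplat)/V̇ = (26.9 − 10.2) / 0.6667 = 16.7/0.6667 = 25.049 cmH2O·s/L.
C = Vt/(Pplat − PEEP) = 425.0 / (10.2 − 4) = 425.0/6.2 = 68.548 mL/cmH2O.
τ = R × C = 25.049 × 0.06855 L/cmH2O = 1.717 s.
t = −τ·ln(1 − 0.95) = −1.717·ln(0.05) = 5.144 s.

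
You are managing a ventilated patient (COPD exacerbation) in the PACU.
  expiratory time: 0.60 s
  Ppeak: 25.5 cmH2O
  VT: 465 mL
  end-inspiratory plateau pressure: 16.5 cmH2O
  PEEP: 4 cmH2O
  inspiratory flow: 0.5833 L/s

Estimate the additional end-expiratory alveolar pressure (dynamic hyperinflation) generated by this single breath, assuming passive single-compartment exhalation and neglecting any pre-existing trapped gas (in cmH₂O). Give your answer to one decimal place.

4.4

R = (PIP − Pplat)/V̇ = (25.5 − 16.5) / 0.5833 = 9.0/0.5833 = 15.429 cmH2O·s/L.
C = Vt/(Pplat − PEEP) = 465.0 / (16.5 − 4) = 465.0/12.5 = 37.2 mL/cmH2O.
τ = R × C = 15.429 × 0.0372 L/cmH2O = 0.574 s.
Fraction remaining = e^(−Te/τ) = e^(−0.60/0.574) = 0.3516; trapped volume = 465.0 × 0.3516 = 163.49 mL.
Additional alveolar pressure from trapping ≈ V_trapped / C = 163.49 / 37.2 = 4.395 cmH2O.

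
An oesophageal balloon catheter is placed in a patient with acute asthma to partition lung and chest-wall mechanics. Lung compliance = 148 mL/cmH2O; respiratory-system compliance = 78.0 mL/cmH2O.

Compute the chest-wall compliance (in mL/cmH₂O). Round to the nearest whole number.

1/Ccw = 1/Crs − 1/CL.
1/Ccw = 1/78.0 − 1/148 = 0.006064.
Ccw = 164.91 mL/cmH2O.

165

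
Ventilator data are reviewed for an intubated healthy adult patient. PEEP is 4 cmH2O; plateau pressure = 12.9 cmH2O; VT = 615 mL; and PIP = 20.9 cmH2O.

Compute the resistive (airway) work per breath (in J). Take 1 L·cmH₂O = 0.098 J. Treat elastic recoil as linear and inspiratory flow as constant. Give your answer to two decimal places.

With constant inspiratory flow the resistive pressure is constant at PIP − Pplat = 20.9 − 12.9 = 8.0 cmH2O, so resistive work = 8.0 × 0.615 = 4.92 L·cmH2O.
× 0.098 J/(L·cmH2O) → 0.4822 J.

0.48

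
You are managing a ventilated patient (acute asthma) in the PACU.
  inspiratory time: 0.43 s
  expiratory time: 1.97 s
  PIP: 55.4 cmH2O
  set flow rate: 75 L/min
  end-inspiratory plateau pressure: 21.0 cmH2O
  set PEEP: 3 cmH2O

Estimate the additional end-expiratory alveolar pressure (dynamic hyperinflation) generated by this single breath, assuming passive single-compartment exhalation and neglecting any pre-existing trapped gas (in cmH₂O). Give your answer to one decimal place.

1.6

Flow: 75 L/min ÷ 60 = 1.25 L/s.
Vt = flow × Ti = 1.25 L/s × 0.43 s × 1000 mL/L = 537.5 mL.
R = (PIP − Pplat)/V̇ = (55.4 − 21.0) / 1.25 = 34.4/1.25 = 27.52 cmH2O·s/L.
C = Vt/(Pplat − PEEP) = 537.5 / (21.0 − 3) = 537.5/18.0 = 29.861 mL/cmH2O.
τ = R × C = 27.52 × 0.02986 L/cmH2O = 0.8217 s.
Fraction remaining = e^(−Te/τ) = e^(−1.97/0.8217) = 0.09095; trapped volume = 537.5 × 0.09095 = 48.886 mL.
Additional alveolar pressure from trapping ≈ V_trapped / C = 48.886 / 29.861 = 1.637 cmH2O.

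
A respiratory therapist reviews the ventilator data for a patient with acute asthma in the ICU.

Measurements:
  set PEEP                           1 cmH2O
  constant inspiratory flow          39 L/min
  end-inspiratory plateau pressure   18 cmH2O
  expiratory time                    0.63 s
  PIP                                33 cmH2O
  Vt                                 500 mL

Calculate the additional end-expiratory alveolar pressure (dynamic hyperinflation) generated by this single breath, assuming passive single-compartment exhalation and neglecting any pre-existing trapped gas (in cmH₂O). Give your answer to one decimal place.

6.7

Flow: 39 L/min ÷ 60 = 0.65 L/s.
R = (PIP − Pplat)/V̇ = (33 − 18) / 0.65 = 15.0/0.65 = 23.077 cmH2O·s/L.
C = Vt/(Pplat − PEEP) = 500.0 / (18 − 1) = 500.0/17.0 = 29.412 mL/cmH2O.
τ = R × C = 23.077 × 0.02941 L/cmH2O = 0.6787 s.
Fraction remaining = e^(−Te/τ) = e^(−0.63/0.6787) = 0.3952; trapped volume = 500.0 × 0.3952 = 197.6 mL.
Additional alveolar pressure from trapping ≈ V_trapped / C = 197.6 / 29.412 = 6.718 cmH2O.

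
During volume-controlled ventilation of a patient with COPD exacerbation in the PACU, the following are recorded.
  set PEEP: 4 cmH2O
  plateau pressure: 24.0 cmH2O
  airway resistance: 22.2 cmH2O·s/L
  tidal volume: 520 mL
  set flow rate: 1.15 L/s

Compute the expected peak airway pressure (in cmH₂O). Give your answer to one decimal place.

49.5

PIP = Pplat + Raw × flow = 24.0 + 22.2 × 1.15 = 24.0 + 25.53 = 49.53 cmH2O.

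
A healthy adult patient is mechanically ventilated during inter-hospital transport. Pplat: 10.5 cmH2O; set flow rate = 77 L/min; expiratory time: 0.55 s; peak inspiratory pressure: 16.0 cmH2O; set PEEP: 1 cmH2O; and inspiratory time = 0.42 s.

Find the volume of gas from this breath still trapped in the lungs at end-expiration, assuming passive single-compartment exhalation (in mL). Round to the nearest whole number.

56

Flow: 77 L/min ÷ 60 = 1.2833 L/s.
Vt = flow × Ti = 1.2833 L/s × 0.42 s × 1000 mL/L = 538.99 mL.
R = (PIP − Pplat)/V̇ = (16.0 − 10.5) / 1.2833 = 5.5/1.2833 = 4.286 cmH2O·s/L.
C = Vt/(Pplat − PEEP) = 538.99 / (10.5 − 1) = 538.99/9.5 = 56.736 mL/cmH2O.
τ = R × C = 4.286 × 0.05674 L/cmH2O = 0.2432 s.
Fraction remaining = e^(−Te/τ) = e^(−0.55/0.2432) = 0.1042.
Trapped volume = 538.99 × 0.1042 = 56.163 mL.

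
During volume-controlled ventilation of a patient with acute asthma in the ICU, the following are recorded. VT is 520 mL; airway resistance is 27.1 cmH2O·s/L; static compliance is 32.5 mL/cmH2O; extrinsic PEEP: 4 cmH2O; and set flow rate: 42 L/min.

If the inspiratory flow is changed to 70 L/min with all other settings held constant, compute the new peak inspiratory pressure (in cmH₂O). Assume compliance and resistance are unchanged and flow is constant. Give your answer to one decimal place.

Flow: 42 L/min ÷ 60 = 0.7 L/s.
New flow: 70 L/min ÷ 60 = 1.1667 L/s.
PIP = Vt/C + R·V̇ + PEEP (constant-flow equation of motion).
Only the resistive term changes: ΔPIP = R × ΔV̇ = 27.1 × (1.1667 − 0.7) = 27.1 × 0.4667 = 12.648 cmH2O.
Original PIP = 520/32.5 + 27.1×0.7 + 4 = 38.97 cmH2O; new PIP = 38.97 + (12.648) = 51.618 cmH2O.

51.6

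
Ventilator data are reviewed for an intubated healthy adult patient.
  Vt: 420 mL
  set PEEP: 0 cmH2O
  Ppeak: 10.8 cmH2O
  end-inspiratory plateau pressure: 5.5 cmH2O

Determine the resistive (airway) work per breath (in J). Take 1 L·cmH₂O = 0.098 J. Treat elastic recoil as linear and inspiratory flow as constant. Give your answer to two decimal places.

With constant inspiratory flow the resistive pressure is constant at PIP − Pplat = 10.8 − 5.5 = 5.3 cmH2O, so resistive work = 5.3 × 0.420 = 2.226 L·cmH2O.
× 0.098 J/(L·cmH2O) → 0.2181 J.

0.22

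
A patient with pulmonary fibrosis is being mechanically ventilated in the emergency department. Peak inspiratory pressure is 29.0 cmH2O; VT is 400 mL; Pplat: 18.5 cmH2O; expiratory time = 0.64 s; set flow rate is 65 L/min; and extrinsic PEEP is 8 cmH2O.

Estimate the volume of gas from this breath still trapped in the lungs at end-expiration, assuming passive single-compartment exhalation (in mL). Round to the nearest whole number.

Flow: 65 L/min ÷ 60 = 1.0833 L/s.
R = (PIP − Pplat)/V̇ = (29.0 − 18.5) / 1.0833 = 10.5/1.0833 = 9.693 cmH2O·s/L.
C = Vt/(Pplat − PEEP) = 400.0 / (18.5 − 8) = 400.0/10.5 = 38.095 mL/cmH2O.
τ = R × C = 9.693 × 0.0381 L/cmH2O = 0.3693 s.
Fraction remaining = e^(−Te/τ) = e^(−0.64/0.3693) = 0.1768.
Trapped volume = 400.0 × 0.1768 = 70.72 mL.

71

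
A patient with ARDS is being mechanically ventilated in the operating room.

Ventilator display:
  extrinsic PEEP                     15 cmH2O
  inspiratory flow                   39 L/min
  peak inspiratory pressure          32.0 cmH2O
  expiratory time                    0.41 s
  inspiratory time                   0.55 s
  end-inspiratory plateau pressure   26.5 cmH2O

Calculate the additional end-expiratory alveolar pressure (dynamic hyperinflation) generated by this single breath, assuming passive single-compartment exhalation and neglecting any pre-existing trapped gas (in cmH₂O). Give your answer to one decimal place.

Flow: 39 L/min ÷ 60 = 0.65 L/s.
Vt = flow × Ti = 0.65 L/s × 0.55 s × 1000 mL/L = 357.5 mL.
R = (PIP − Pplat)/V̇ = (32.0 − 26.5) / 0.65 = 5.5/0.65 = 8.462 cmH2O·s/L.
C = Vt/(Pplat − PEEP) = 357.5 / (26.5 − 15) = 357.5/11.5 = 31.087 mL/cmH2O.
τ = R × C = 8.462 × 0.03109 L/cmH2O = 0.2631 s.
Fraction remaining = e^(−Te/τ) = e^(−0.41/0.2631) = 0.2105; trapped volume = 357.5 × 0.2105 = 75.254 mL.
Additional alveolar pressure from trapping ≈ V_trapped / C = 75.254 / 31.087 = 2.421 cmH2O.

2.4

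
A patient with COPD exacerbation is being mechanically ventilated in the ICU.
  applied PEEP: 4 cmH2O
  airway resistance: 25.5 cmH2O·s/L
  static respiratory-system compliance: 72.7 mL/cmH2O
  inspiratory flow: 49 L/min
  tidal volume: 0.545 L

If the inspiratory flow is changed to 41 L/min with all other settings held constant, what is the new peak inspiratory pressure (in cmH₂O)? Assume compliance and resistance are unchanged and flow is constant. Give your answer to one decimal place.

28.9

Flow: 49 L/min ÷ 60 = 0.8167 L/s.
New flow: 41 L/min ÷ 60 = 0.6833 L/s.
PIP = Vt/C + R·V̇ + PEEP (constant-flow equation of motion).
Only the resistive term changes: ΔPIP = R × ΔV̇ = 25.5 × (0.6833 − 0.8167) = 25.5 × -0.1334 = -3.402 cmH2O.
Original PIP = 545/72.7 + 25.5×0.8167 + 4 = 32.322 cmH2O; new PIP = 32.322 + (-3.402) = 28.92 cmH2O.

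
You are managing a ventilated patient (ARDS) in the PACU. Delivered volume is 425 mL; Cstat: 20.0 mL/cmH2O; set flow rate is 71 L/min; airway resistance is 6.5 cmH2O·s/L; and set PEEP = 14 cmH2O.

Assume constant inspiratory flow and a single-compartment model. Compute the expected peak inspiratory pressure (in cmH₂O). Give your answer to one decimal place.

Flow: 71 L/min ÷ 60 = 1.1833 L/s.
Equation of motion (constant flow): PIP = Vt/C + R·V̇ + PEEP.
PIP = 425/20.0 + 6.5×1.1833 + 14 = 21.25 + 7.691 + 14 = 42.941 cmH2O.

42.9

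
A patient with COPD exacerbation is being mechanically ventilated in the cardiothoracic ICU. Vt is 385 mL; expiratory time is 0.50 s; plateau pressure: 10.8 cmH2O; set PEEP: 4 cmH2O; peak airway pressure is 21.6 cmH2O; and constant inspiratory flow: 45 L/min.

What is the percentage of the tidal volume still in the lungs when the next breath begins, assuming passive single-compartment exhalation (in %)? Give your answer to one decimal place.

54.2

Flow: 45 L/min ÷ 60 = 0.75 L/s.
R = (PIP − Pplat)/V̇ = (21.6 − 10.8) / 0.75 = 10.8/0.75 = 14.4 cmH2O·s/L.
C = Vt/(Pplat − PEEP) = 385.0 / (10.8 − 4) = 385.0/6.8 = 56.618 mL/cmH2O.
τ = R × C = 14.4 × 0.05662 L/cmH2O = 0.8153 s.
Fraction remaining at end-expiration = e^(−Te/τ) = e^(−0.50/0.8153) = 0.5416 → 54.16%.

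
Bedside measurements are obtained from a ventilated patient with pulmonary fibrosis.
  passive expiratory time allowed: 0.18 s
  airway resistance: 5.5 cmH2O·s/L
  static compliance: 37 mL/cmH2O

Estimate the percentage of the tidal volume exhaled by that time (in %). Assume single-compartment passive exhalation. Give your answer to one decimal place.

τ = R × C = 5.5 × 37 mL/cmH2O = 5.5 × 0.037 L/cmH2O = 0.2035 s.
Passive exhalation: V(t)/V₀ = e^(−t/τ) = e^(−0.18/0.2035) = 0.4129.
Fraction exhaled = 1 − 0.4129 = 0.5871 → 58.71%.

58.7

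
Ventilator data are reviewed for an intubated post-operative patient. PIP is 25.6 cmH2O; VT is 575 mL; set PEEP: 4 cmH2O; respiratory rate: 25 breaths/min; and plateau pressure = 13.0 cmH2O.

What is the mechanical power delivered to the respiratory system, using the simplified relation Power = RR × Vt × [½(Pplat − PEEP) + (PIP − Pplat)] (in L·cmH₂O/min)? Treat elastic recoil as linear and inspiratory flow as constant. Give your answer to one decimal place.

Per-breath work = Vt × [½(Pplat−PEEP) + (PIP−Pplat)] = 0.575 × [0.5×9.0 + 12.6] = 0.575 × 17.1 = 9.833 L·cmH2O.
Power = 25 × 9.833 = 245.83 L·cmH2O/min.

245.8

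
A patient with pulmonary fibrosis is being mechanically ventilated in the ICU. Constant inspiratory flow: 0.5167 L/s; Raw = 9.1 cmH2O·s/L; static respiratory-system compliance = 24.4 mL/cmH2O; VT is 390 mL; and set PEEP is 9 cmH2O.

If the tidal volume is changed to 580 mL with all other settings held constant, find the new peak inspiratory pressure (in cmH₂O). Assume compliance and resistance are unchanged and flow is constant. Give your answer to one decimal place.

37.5

PIP = Vt/C + R·V̇ + PEEP (constant-flow equation of motion).
Only the elastic term changes: ΔPIP = ΔVt / C = (580 − 390) / 24.4 = 7.787 cmH2O.
Original PIP = 390/24.4 + 9.1×0.5167 + 9 = 29.686 cmH2O; new PIP = 29.686 + (7.787) = 37.473 cmH2O.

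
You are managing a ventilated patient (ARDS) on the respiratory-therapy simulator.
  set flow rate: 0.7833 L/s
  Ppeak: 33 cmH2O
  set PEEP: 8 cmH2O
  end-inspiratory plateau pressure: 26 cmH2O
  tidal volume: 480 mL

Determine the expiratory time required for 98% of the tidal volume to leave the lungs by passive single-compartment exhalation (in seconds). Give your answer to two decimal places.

R = (PIP − Pplat)/V̇ = (33 − 26) / 0.7833 = 7.0/0.7833 = 8.937 cmH2O·s/L.
C = Vt/(Pplat − PEEP) = 480.0 / (26 − 8) = 480.0/18.0 = 26.667 mL/cmH2O.
τ = R × C = 8.937 × 0.02667 L/cmH2O = 0.2383 s.
t = −τ·ln(1 − 0.98) = −0.2383·ln(0.02) = 0.9322 s.

0.93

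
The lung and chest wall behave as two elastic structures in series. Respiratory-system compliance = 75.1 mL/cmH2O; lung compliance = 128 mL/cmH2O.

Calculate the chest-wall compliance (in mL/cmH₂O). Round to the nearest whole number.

1/Ccw = 1/Crs − 1/CL.
1/Ccw = 1/75.1 − 1/128 = 0.005503.
Ccw = 181.72 mL/cmH2O.

182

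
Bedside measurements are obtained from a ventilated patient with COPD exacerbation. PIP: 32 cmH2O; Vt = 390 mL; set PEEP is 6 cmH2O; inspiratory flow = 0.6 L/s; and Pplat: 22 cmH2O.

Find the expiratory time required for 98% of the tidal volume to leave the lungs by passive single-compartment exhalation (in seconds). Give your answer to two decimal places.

R = (PIP − Pplat)/V̇ = (32 − 22) / 0.6 = 10.0/0.6 = 16.667 cmH2O·s/L.
C = Vt/(Pplat − PEEP) = 390.0 / (22 − 6) = 390.0/16.0 = 24.375 mL/cmH2O.
τ = R × C = 16.667 × 0.02438 L/cmH2O = 0.4063 s.
t = −τ·ln(1 − 0.98) = −0.4063·ln(0.02) = 1.589 s.

1.59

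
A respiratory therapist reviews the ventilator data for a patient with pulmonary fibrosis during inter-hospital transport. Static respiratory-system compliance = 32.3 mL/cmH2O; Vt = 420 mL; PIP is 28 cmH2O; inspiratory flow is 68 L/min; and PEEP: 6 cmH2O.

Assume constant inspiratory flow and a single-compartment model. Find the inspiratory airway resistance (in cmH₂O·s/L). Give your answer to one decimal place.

Flow: 68 L/min ÷ 60 = 1.1333 L/s.
Equation of motion (constant flow): PIP = Vt/C + R·V̇ + PEEP.
R·V̇ = PIP − Vt/C − PEEP = 28 − 420/32.3 − 6 = 28 − 13.003 − 6 = 8.997 cmH2O.
R = 8.997 / 1.1333 = 7.939 cmH2O·s/L.

7.9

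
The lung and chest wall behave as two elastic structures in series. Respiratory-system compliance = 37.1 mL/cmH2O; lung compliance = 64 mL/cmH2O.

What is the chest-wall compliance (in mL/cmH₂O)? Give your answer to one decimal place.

1/Ccw = 1/Crs − 1/CL.
1/Ccw = 1/37.1 − 1/64 = 0.01133.
Ccw = 88.261 mL/cmH2O.

88.3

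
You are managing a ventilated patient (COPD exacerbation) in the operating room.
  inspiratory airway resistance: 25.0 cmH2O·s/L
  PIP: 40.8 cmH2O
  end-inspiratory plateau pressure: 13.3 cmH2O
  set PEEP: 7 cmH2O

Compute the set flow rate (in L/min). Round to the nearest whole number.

flow = (PIP − Pplat) / Raw = (40.8 − 13.3) / 25.0 = 1.1 L/s × 60 = 66.0 L/min.

66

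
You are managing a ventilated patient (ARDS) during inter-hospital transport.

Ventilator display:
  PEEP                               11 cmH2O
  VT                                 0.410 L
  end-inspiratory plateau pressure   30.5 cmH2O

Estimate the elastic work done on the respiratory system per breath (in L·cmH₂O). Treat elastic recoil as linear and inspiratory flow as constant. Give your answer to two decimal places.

4.00

Elastic work ≈ ½ × (Pplat − PEEP) × Vt = 0.5 × (30.5 − 11) × 0.410 L = 0.5 × 19.5 × 0.410 = 3.998 L·cmH2O.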